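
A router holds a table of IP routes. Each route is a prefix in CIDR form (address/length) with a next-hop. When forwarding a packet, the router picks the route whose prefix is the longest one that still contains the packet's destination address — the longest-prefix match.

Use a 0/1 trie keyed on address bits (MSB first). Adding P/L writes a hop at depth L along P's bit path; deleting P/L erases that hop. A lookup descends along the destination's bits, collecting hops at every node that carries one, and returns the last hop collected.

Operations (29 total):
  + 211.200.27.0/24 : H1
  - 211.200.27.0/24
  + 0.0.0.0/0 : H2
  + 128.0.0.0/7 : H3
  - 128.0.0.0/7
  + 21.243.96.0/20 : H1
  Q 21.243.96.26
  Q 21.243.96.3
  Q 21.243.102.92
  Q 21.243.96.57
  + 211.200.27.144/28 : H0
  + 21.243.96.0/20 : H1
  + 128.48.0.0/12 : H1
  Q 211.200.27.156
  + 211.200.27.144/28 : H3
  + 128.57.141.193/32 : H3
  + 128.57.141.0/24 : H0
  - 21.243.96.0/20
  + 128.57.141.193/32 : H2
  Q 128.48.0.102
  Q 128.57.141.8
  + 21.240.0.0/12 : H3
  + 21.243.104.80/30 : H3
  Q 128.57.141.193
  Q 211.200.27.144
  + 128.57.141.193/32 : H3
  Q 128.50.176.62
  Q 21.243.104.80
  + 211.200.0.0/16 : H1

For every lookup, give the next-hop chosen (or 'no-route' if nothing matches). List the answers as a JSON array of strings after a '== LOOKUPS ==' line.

Apply in order:
  + 211.200.27.0/24 (H1) depth=24
  del 211.200.27.0/24 (clear depth 24)
  + 0.0.0.0/0 (H2) depth=0
  + 128.0.0.0/7 (H3) depth=7
  del 128.0.0.0/7 (clear depth 7)
  + 21.243.96.0/20 (H1) depth=20
  lookup 21.243.96.26: bits 00010101111100110110 walk d0:H2→d1:-→d2:-→d3:-→d4:-→d5:-→d6:-→d7:-→d8:-→d9:-→d10:-→d11:-→d12:-→d13:-→d14:-→d15:-→d16:-→d17:-→d18:-→d19:-→d20:H1 -> H1
  lookup 21.243.96.3: bits 00010101111100110110 walk d0:H2→d1:-→d2:-→d3:-→d4:-→d5:-→d6:-→d7:-→d8:-→d9:-→d10:-→d11:-→d12:-→d13:-→d14:-→d15:-→d16:-→d17:-→d18:-→d19:-→d20:H1 -> H1
  lookup 21.243.102.92: bits 00010101111100110110 walk d0:H2→d1:-→d2:-→d3:-→d4:-→d5:-→d6:-→d7:-→d8:-→d9:-→d10:-→d11:-→d12:-→d13:-→d14:-→d15:-→d16:-→d17:-→d18:-→d19:-→d20:H1 -> H1
  lookup 21.243.96.57: bits 00010101111100110110 walk d0:H2→d1:-→d2:-→d3:-→d4:-→d5:-→d6:-→d7:-→d8:-→d9:-→d10:-→d11:-→d12:-→d13:-→d14:-→d15:-→d16:-→d17:-→d18:-→d19:-→d20:H1 -> H1
  + 211.200.27.144/28 (H0) depth=28
  + 21.243.96.0/20 (H1) depth=20
  + 128.48.0.0/12 (H1) depth=12
  lookup 211.200.27.156: bits 1101001111001000000110111001 walk d0:H2→d1:-→d2:-→d3:-→d4:-→d5:-→d6:-→d7:-→d8:-→d9:-→d10:-→d11:-→d12:-→d13:-→d14:-→d15:-→d16:-→d17:-→d18:-→d19:-→d20:-→d21:-→d22:-→d23:-→d24:-→d25:-→d26:-→d27:-→d28:H0 -> H0
  + 211.200.27.144/28 (H3) depth=28
  + 128.57.141.193/32 (H3) depth=32
  + 128.57.141.0/24 (H0) depth=24
  del 21.243.96.0/20 (clear depth 20)
  + 128.57.141.193/32 (H2) depth=32
  lookup 128.48.0.102: bits 100000000011 walk d0:H2→d1:-→d2:-→d3:-→d4:-→d5:-→d6:-→d7:-→d8:-→d9:-→d10:-→d11:-→d12:H1 -> H1
  lookup 128.57.141.8: bits 100000000011100110001101 walk d0:H2→d1:-→d2:-→d3:-→d4:-→d5:-→d6:-→d7:-→d8:-→d9:-→d10:-→d11:-→d12:H1→d13:-→d14:-→d15:-→d16:-→d17:-→d18:-→d19:-→d20:-→d21:-→d22:-→d23:-→d24:H0 -> H0
  + 21.240.0.0/12 (H3) depth=12
  + 21.243.104.80/30 (H3) depth=30
  lookup 128.57.141.193: bits 10000000001110011000110111000001 walk d0:H2→d1:-→d2:-→d3:-→d4:-→d5:-→d6:-→d7:-→d8:-→d9:-→d10:-→d11:-→d12:H1→d13:-→d14:-→d15:-→d16:-→d17:-→d18:-→d19:-→d20:-→d21:-→d22:-→d23:-→d24:H0→d25:-→d26:-→d27:-→d28:-→d29:-→d30:-→d31:-→d32:H2 -> H2
  lookup 211.200.27.144: bits 1101001111001000000110111001 walk d0:H2→d1:-→d2:-→d3:-→d4:-→d5:-→d6:-→d7:-→d8:-→d9:-→d10:-→d11:-→d12:-→d13:-→d14:-→d15:-→d16:-→d17:-→d18:-→d19:-→d20:-→d21:-→d22:-→d23:-→d24:-→d25:-→d26:-→d27:-→d28:H3 -> H3
  + 128.57.141.193/32 (H3) depth=32
  lookup 128.50.176.62: bits 100000000011 walk d0:H2→d1:-→d2:-→d3:-→d4:-→d5:-→d6:-→d7:-→d8:-→d9:-→d10:-→d11:-→d12:H1 -> H1
  lookup 21.243.104.80: bits 000101011111001101101000010100 walk d0:H2→d1:-→d2:-→d3:-→d4:-→d5:-→d6:-→d7:-→d8:-→d9:-→d10:-→d11:-→d12:H3→d13:-→d14:-→d15:-→d16:-→d17:-→d18:-→d19:-→d20:-→d21:-→d22:-→d23:-→d24:-→d25:-→d26:-→d27:-→d28:-→d29:-→d30:H3 -> H3
  + 211.200.0.0/16 (H1) depth=16

== LOOKUPS ==
["H1","H1","H1","H1","H0","H1","H0","H2","H3","H1","H3"]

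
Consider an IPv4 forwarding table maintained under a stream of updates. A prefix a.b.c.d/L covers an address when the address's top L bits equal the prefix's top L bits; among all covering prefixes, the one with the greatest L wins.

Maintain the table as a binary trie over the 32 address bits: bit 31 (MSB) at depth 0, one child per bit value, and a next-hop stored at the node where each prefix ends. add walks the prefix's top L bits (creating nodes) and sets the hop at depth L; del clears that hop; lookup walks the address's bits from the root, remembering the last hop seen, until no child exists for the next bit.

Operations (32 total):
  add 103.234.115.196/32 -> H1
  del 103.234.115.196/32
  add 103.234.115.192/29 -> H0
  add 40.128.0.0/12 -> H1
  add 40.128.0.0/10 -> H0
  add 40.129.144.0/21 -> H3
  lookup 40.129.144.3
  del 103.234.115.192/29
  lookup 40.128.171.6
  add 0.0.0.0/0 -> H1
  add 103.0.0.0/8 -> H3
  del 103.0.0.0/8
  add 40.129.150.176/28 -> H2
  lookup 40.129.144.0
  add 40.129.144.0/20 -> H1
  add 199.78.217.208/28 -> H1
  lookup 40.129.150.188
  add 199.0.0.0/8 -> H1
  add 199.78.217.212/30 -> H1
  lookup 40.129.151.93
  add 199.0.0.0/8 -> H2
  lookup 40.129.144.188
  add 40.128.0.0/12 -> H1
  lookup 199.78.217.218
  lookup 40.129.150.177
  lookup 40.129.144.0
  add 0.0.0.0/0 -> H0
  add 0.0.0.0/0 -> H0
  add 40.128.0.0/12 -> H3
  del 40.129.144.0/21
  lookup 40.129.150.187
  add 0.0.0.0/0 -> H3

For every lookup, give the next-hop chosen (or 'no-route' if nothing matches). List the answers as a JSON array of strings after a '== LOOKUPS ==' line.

Trace:
  add 103.234.115.196/32 -> H1 at depth 32
  - 103.234.115.196/32 clear@32
  add 103.234.115.192/29 -> H0 at depth 29
  add 40.128.0.0/12 -> H1 at depth 12
  add 40.128.0.0/10 -> H0 at depth 10
  add 40.129.144.0/21 -> H3 at depth 21
  Q 40.129.144.3: descend 001010001000000110010 ; hops seen [H0,H1,H3] ; pick H3
  - 103.234.115.192/29 clear@29
  Q 40.128.171.6: descend 001010001000000 ; hops seen [H0,H1] ; pick H1
  add 0.0.0.0/0 -> H1 at depth 0
  add 103.0.0.0/8 -> H3 at depth 8
  - 103.0.0.0/8 clear@8
  add 40.129.150.176/28 -> H2 at depth 28
  Q 40.129.144.0: descend 001010001000000110010 ; hops seen [H1,H0,H1,H3] ; pick H3
  add 40.129.144.0/20 -> H1 at depth 20
  add 199.78.217.208/28 -> H1 at depth 28
  Q 40.129.150.188: descend 0010100010000001100101101011 ; hops seen [H1,H0,H1,H1,H3,H2] ; pick H2
  add 199.0.0.0/8 -> H1 at depth 8
  add 199.78.217.212/30 -> H1 at depth 30
  Q 40.129.151.93: descend 00101000100000011001011 ; hops seen [H1,H0,H1,H1,H3] ; pick H3
  add 199.0.0.0/8 -> H2 at depth 8
  Q 40.129.144.188: descend 001010001000000110010 ; hops seen [H1,H0,H1,H1,H3] ; pick H3
  add 40.128.0.0/12 -> H1 at depth 12
  Q 199.78.217.218: descend 1100011101001110110110011101 ; hops seen [H1,H2,H1] ; pick H1
  Q 40.129.150.177: descend 0010100010000001100101101011 ; hops seen [H1,H0,H1,H1,H3,H2] ; pick H2
  Q 40.129.144.0: descend 001010001000000110010 ; hops seen [H1,H0,H1,H1,H3] ; pick H3
  add 0.0.0.0/0 -> H0 at depth 0
  add 0.0.0.0/0 -> H0 at depth 0
  add 40.128.0.0/12 -> H3 at depth 12
  - 40.129.144.0/21 clear@21
  Q 40.129.150.187: descend 0010100010000001100101101011 ; hops seen [H0,H0,H3,H1,H2] ; pick H2
  add 0.0.0.0/0 -> H3 at depth 0

== LOOKUPS ==
["H3","H1","H3","H2","H3","H3","H1","H2","H3","H2"]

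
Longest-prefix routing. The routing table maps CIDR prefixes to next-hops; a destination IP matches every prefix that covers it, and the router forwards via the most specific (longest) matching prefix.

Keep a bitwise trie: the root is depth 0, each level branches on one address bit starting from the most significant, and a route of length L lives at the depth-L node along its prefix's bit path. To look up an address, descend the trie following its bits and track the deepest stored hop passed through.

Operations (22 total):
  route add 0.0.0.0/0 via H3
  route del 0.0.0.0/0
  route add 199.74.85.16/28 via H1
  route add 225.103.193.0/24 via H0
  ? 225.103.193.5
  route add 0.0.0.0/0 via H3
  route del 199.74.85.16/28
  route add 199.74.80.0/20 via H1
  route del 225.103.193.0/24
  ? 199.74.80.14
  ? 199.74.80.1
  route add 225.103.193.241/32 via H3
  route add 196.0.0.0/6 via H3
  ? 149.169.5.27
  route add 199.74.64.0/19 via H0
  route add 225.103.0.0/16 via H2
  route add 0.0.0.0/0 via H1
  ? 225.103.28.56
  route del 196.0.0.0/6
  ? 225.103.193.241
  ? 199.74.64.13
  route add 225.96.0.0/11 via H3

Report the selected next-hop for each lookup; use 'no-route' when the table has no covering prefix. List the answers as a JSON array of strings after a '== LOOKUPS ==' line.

Trace:
  + 0.0.0.0/0 (H3) depth=0
  - 0.0.0.0/0 clear@0
  + 199.74.85.16/28 (H1) depth=28
  + 225.103.193.0/24 (H0) depth=24
  lookup 225.103.193.5: bits 111000010110011111000001 walk d0:-→d1:-→d2:-→d3:-→d4:-→d5:-→d6:-→d7:-→d8:-→d9:-→d10:-→d11:-→d12:-→d13:-→d14:-→d15:-→d16:-→d17:-→d18:-→d19:-→d20:-→d21:-→d22:-→d23:-→d24:H0 -> H0
  + 0.0.0.0/0 (H3) depth=0
  - 199.74.85.16/28 clear@28
  + 199.74.80.0/20 (H1) depth=20
  - 225.103.193.0/24 clear@24
  lookup 199.74.80.14: bits 110001110100101001010 walk d0:H3→d1:-→d2:-→d3:-→d4:-→d5:-→d6:-→d7:-→d8:-→d9:-→d10:-→d11:-→d12:-→d13:-→d14:-→d15:-→d16:-→d17:-→d18:-→d19:-→d20:H1→d21:- -> H1
  lookup 199.74.80.1: bits 110001110100101001010 walk d0:H3→d1:-→d2:-→d3:-→d4:-→d5:-→d6:-→d7:-→d8:-→d9:-→d10:-→d11:-→d12:-→d13:-→d14:-→d15:-→d16:-→d17:-→d18:-→d19:-→d20:H1→d21:- -> H1
  + 225.103.193.241/32 (H3) depth=32
  + 196.0.0.0/6 (H3) depth=6
  lookup 149.169.5.27: bits 1 walk d0:H3→d1:- -> H3
  + 199.74.64.0/19 (H0) depth=19
  + 225.103.0.0/16 (H2) depth=16
  + 0.0.0.0/0 (H1) depth=0
  lookup 225.103.28.56: bits 1110000101100111 walk d0:H1→d1:-→d2:-→d3:-→d4:-→d5:-→d6:-→d7:-→d8:-→d9:-→d10:-→d11:-→d12:-→d13:-→d14:-→d15:-→d16:H2 -> H2
  - 196.0.0.0/6 clear@6
  lookup 225.103.193.241: bits 11100001011001111100000111110001 walk d0:H1→d1:-→d2:-→d3:-→d4:-→d5:-→d6:-→d7:-→d8:-→d9:-→d10:-→d11:-→d12:-→d13:-→d14:-→d15:-→d16:H2→d17:-→d18:-→d19:-→d20:-→d21:-→d22:-→d23:-→d24:-→d25:-→d26:-→d27:-→d28:-→d29:-→d30:-→d31:-→d32:H3 -> H3
  lookup 199.74.64.13: bits 1100011101001010010 walk d0:H1→d1:-→d2:-→d3:-→d4:-→d5:-→d6:-→d7:-→d8:-→d9:-→d10:-→d11:-→d12:-→d13:-→d14:-→d15:-→d16:-→d17:-→d18:-→d19:H0 -> H0
  + 225.96.0.0/11 (H3) depth=11

== LOOKUPS ==
["H0","H1","H1","H3","H2","H3","H0"]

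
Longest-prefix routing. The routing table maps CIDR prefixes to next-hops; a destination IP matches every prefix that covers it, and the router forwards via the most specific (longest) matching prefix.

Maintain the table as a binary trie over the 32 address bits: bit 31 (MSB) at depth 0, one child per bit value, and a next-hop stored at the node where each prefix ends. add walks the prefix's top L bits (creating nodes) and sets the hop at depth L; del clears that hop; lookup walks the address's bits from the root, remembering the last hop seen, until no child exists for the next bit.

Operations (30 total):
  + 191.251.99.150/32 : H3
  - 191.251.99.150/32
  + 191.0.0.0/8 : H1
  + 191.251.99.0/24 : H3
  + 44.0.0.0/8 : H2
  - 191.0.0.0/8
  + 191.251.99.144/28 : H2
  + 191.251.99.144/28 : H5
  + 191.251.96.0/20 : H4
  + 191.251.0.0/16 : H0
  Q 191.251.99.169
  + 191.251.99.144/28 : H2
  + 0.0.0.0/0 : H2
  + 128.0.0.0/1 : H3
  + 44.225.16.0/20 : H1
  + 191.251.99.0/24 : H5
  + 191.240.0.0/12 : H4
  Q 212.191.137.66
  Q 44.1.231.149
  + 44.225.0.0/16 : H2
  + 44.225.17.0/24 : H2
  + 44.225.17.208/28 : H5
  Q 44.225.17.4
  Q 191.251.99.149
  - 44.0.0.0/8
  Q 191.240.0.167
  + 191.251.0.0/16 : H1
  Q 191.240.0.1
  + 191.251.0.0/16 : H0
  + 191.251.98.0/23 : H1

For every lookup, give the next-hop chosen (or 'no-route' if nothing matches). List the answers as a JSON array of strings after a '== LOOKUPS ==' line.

Apply in order:
  + 191.251.99.150/32 (H3) depth=32
  del 191.251.99.150/32 (clear depth 32)
  + 191.0.0.0/8 (H1) depth=8
  + 191.251.99.0/24 (H3) depth=24
  + 44.0.0.0/8 (H2) depth=8
  del 191.0.0.0/8 (clear depth 8)
  + 191.251.99.144/28 (H2) depth=28
  + 191.251.99.144/28 (H5) depth=28
  + 191.251.96.0/20 (H4) depth=20
  + 191.251.0.0/16 (H0) depth=16
  Q 191.251.99.169: descend 10111111111110110110001110 ; hops seen [H0,H4,H3] ; pick H3
  + 191.251.99.144/28 (H2) depth=28
  + 0.0.0.0/0 (H2) depth=0
  + 128.0.0.0/1 (H3) depth=1
  + 44.225.16.0/20 (H1) depth=20
  + 191.251.99.0/24 (H5) depth=24
  + 191.240.0.0/12 (H4) depth=12
  Q 212.191.137.66: descend 1 ; hops seen [H2,H3] ; pick H3
  Q 44.1.231.149: descend 00101100 ; hops seen [H2,H2] ; pick H2
  + 44.225.0.0/16 (H2) depth=16
  + 44.225.17.0/24 (H2) depth=24
  + 44.225.17.208/28 (H5) depth=28
  Q 44.225.17.4: descend 001011001110000100010001 ; hops seen [H2,H2,H2,H1,H2] ; pick H2
  Q 191.251.99.149: descend 101111111111101101100011100101 ; hops seen [H2,H3,H4,H0,H4,H5,H2] ; pick H2
  del 44.0.0.0/8 (clear depth 8)
  Q 191.240.0.167: descend 101111111111 ; hops seen [H2,H3,H4] ; pick H4
  + 191.251.0.0/16 (H1) depth=16
  Q 191.240.0.1: descend 101111111111 ; hops seen [H2,H3,H4] ; pick H4
  + 191.251.0.0/16 (H0) depth=16
  + 191.251.98.0/23 (H1) depth=23

== LOOKUPS ==
["H3","H3","H2","H2","H2","H4","H4"]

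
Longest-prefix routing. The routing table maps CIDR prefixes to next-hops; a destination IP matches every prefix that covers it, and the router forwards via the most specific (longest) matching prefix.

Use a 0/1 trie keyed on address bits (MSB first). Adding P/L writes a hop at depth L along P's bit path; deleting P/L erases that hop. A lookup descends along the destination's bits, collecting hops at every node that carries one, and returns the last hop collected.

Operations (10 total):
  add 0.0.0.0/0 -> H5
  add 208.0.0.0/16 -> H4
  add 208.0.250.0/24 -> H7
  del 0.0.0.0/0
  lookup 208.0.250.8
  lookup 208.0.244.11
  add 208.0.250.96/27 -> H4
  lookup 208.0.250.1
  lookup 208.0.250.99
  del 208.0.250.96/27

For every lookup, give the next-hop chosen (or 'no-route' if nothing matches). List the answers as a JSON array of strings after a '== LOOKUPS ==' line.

Trace:
  add 0.0.0.0/0 -> H5 at depth 0
  add 208.0.0.0/16 -> H4 at depth 16
  add 208.0.250.0/24 -> H7 at depth 24
  - 0.0.0.0/0 clear@0
  Q 208.0.250.8: descend 110100000000000011111010 ; hops seen [H4,H7] ; pick H7
  Q 208.0.244.11: descend 11010000000000001111 ; hops seen [H4] ; pick H4
  add 208.0.250.96/27 -> H4 at depth 27
  Q 208.0.250.1: descend 1101000000000000111110100 ; hops seen [H4,H7] ; pick H7
  Q 208.0.250.99: descend 110100000000000011111010011 ; hops seen [H4,H7,H4] ; pick H4
  - 208.0.250.96/27 clear@27

== LOOKUPS ==
["H7","H4","H7","H4"]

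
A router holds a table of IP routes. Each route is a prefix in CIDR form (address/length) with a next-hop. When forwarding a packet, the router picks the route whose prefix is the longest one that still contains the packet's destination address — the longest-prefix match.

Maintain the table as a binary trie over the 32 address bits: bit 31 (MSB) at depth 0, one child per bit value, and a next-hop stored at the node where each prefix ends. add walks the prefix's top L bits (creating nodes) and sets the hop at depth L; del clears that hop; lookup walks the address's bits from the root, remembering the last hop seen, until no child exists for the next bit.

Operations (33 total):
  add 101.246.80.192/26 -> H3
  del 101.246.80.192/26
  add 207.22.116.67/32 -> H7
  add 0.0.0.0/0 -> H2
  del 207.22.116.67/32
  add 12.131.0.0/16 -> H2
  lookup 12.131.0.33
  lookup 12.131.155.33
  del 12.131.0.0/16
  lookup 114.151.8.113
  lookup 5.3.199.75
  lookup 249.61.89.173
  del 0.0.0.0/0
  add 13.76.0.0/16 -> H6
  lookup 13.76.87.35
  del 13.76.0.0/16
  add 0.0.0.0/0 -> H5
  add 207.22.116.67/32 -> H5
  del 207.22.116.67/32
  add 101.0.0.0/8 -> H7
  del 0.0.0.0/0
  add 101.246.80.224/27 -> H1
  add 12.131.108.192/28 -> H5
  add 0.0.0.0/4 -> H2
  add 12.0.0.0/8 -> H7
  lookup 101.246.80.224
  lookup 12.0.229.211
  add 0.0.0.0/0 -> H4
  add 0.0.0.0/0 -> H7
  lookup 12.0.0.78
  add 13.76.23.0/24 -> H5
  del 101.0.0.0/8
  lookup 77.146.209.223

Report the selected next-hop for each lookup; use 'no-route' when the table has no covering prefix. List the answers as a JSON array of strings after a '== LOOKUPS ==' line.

Trace:
  + 101.246.80.192/26 (H3) depth=26
  - 101.246.80.192/26 clear@26
  + 207.22.116.67/32 (H7) depth=32
  + 0.0.0.0/0 (H2) depth=0
  - 207.22.116.67/32 clear@32
  + 12.131.0.0/16 (H2) depth=16
  ? 12.131.0.33  path d0:H2→d1:-→d2:-→d3:-→d4:-→d5:-→d6:-→d7:-→d8:-→d9:-→d10:-→d11:-→d12:-→d13:-→d14:-→d15:-→d16:H2  best=H2
  ? 12.131.155.33  path d0:H2→d1:-→d2:-→d3:-→d4:-→d5:-→d6:-→d7:-→d8:-→d9:-→d10:-→d11:-→d12:-→d13:-→d14:-→d15:-→d16:H2  best=H2
  - 12.131.0.0/16 clear@16
  ? 114.151.8.113  path d0:H2→d1:-→d2:-→d3:-  best=H2
  ? 5.3.199.75  path d0:H2→d1:-→d2:-→d3:-→d4:-  best=H2
  ? 249.61.89.173  path d0:H2→d1:-→d2:-  best=H2
  - 0.0.0.0/0 clear@0
  + 13.76.0.0/16 (H6) depth=16
  ? 13.76.87.35  path d0:-→d1:-→d2:-→d3:-→d4:-→d5:-→d6:-→d7:-→d8:-→d9:-→d10:-→d11:-→d12:-→d13:-→d14:-→d15:-→d16:H6  best=H6
  - 13.76.0.0/16 clear@16
  + 0.0.0.0/0 (H5) depth=0
  + 207.22.116.67/32 (H5) depth=32
  - 207.22.116.67/32 clear@32
  + 101.0.0.0/8 (H7) depth=8
  - 0.0.0.0/0 clear@0
  + 101.246.80.224/27 (H1) depth=27
  + 12.131.108.192/28 (H5) depth=28
  + 0.0.0.0/4 (H2) depth=4
  + 12.0.0.0/8 (H7) depth=8
  ? 101.246.80.224  path d0:-→d1:-→d2:-→d3:-→d4:-→d5:-→d6:-→d7:-→d8:H7→d9:-→d10:-→d11:-→d12:-→d13:-→d14:-→d15:-→d16:-→d17:-→d18:-→d19:-→d20:-→d21:-→d22:-→d23:-→d24:-→d25:-→d26:-→d27:H1  best=H1
  ? 12.0.229.211  path d0:-→d1:-→d2:-→d3:-→d4:H2→d5:-→d6:-→d7:-→d8:H7  best=H7
  + 0.0.0.0/0 (H4) depth=0
  + 0.0.0.0/0 (H7) depth=0
  ? 12.0.0.78  path d0:H7→d1:-→d2:-→d3:-→d4:H2→d5:-→d6:-→d7:-→d8:H7  best=H7
  + 13.76.23.0/24 (H5) depth=24
  - 101.0.0.0/8 clear@8
  ? 77.146.209.223  path d0:H7→d1:-→d2:-  best=H7

== LOOKUPS ==
["H2","H2","H2","H2","H2","H6","H1","H7","H7","H7"]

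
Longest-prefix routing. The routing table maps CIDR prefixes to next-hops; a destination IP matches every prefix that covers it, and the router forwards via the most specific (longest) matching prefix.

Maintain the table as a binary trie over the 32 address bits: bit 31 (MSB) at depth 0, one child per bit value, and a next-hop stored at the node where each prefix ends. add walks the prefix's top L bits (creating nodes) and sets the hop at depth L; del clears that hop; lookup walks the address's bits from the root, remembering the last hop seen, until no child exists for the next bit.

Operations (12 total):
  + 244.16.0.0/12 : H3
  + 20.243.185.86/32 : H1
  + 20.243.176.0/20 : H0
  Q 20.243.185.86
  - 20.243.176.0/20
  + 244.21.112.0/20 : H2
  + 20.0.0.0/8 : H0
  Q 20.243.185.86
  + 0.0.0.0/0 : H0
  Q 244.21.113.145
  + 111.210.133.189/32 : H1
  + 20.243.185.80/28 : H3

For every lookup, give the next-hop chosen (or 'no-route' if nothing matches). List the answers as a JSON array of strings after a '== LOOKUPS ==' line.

Trace:
  add 244.16.0.0/12 -> H3 at depth 12
  add 20.243.185.86/32 -> H1 at depth 32
  add 20.243.176.0/20 -> H0 at depth 20
  lookup 20.243.185.86: bits 00010100111100111011100101010110 walk d0:-→d1:-→d2:-→d3:-→d4:-→d5:-→d6:-→d7:-→d8:-→d9:-→d10:-→d11:-→d12:-→d13:-→d14:-→d15:-→d16:-→d17:-→d18:-→d19:-→d20:H0→d21:-→d22:-→d23:-→d24:-→d25:-→d26:-→d27:-→d28:-→d29:-→d30:-→d31:-→d32:H1 -> H1
  - 20.243.176.0/20 clear@20
  add 244.21.112.0/20 -> H2 at depth 20
  add 20.0.0.0/8 -> H0 at depth 8
  lookup 20.243.185.86: bits 00010100111100111011100101010110 walk d0:-→d1:-→d2:-→d3:-→d4:-→d5:-→d6:-→d7:-→d8:H0→d9:-→d10:-→d11:-→d12:-→d13:-→d14:-→d15:-→d16:-→d17:-→d18:-→d19:-→d20:-→d21:-→d22:-→d23:-→d24:-→d25:-→d26:-→d27:-→d28:-→d29:-→d30:-→d31:-→d32:H1 -> H1
  add 0.0.0.0/0 -> H0 at depth 0
  lookup 244.21.113.145: bits 11110100000101010111 walk d0:H0→d1:-→d2:-→d3:-→d4:-→d5:-→d6:-→d7:-→d8:-→d9:-→d10:-→d11:-→d12:H3→d13:-→d14:-→d15:-→d16:-→d17:-→d18:-→d19:-→d20:H2 -> H2
  add 111.210.133.189/32 -> H1 at depth 32
  add 20.243.185.80/28 -> H3 at depth 28

== LOOKUPS ==
["H1","H1","H2"]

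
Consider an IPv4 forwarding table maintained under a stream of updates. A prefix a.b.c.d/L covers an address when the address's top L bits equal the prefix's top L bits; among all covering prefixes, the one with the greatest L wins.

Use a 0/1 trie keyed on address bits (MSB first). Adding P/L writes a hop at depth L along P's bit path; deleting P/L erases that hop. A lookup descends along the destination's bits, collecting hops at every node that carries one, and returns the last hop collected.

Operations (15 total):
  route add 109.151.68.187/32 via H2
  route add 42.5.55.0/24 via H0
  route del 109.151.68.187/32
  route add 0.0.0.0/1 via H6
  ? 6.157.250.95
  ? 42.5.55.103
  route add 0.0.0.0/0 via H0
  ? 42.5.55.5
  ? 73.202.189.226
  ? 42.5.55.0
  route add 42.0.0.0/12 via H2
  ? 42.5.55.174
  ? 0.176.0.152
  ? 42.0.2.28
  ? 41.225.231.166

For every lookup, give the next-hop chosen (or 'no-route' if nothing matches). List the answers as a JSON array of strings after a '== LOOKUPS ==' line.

Process each operation:
  + 109.151.68.187/32 (H2) depth=32
  + 42.5.55.0/24 (H0) depth=24
  del 109.151.68.187/32 (clear depth 32)
  + 0.0.0.0/1 (H6) depth=1
  Q 6.157.250.95: descend 00 ; hops seen [H6] ; pick H6
  Q 42.5.55.103: descend 001010100000010100110111 ; hops seen [H6,H0] ; pick H0
  + 0.0.0.0/0 (H0) depth=0
  Q 42.5.55.5: descend 001010100000010100110111 ; hops seen [H0,H6,H0] ; pick H0
  Q 73.202.189.226: descend 01 ; hops seen [H0,H6] ; pick H6
  Q 42.5.55.0: descend 001010100000010100110111 ; hops seen [H0,H6,H0] ; pick H0
  + 42.0.0.0/12 (H2) depth=12
  Q 42.5.55.174: descend 001010100000010100110111 ; hops seen [H0,H6,H2,H0] ; pick H0
  Q 0.176.0.152: descend 00 ; hops seen [H0,H6] ; pick H6
  Q 42.0.2.28: descend 0010101000000 ; hops seen [H0,H6,H2] ; pick H2
  Q 41.225.231.166: descend 001010 ; hops seen [H0,H6] ; pick H6

== LOOKUPS ==
["H6","H0","H0","H6","H0","H0","H6","H2","H6"]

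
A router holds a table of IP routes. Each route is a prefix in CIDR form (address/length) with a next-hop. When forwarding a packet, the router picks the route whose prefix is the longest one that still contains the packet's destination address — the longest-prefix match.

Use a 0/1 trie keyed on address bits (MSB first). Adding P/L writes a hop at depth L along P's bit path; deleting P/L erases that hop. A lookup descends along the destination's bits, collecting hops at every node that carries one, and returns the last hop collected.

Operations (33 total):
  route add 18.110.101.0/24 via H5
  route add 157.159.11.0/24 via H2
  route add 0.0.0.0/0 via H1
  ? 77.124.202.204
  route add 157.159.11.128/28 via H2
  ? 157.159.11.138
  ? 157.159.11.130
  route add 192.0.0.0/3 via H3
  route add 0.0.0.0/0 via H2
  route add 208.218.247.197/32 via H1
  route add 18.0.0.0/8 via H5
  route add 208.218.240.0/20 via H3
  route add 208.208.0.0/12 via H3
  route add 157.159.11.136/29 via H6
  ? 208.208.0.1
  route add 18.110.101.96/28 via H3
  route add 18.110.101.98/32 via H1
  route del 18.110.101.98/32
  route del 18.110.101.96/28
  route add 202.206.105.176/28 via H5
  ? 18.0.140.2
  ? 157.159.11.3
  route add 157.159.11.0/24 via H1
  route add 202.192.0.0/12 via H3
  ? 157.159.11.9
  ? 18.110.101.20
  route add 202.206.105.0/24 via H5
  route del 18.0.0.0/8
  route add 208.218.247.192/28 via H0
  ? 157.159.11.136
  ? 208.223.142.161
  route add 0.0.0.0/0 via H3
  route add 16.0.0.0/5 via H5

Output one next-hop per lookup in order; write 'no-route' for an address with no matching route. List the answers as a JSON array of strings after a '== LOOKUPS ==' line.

Trace:
  + 18.110.101.0/24 (H5) depth=24
  + 157.159.11.0/24 (H2) depth=24
  + 0.0.0.0/0 (H1) depth=0
  Q 77.124.202.204: descend 0 ; hops seen [H1] ; pick H1
  + 157.159.11.128/28 (H2) depth=28
  Q 157.159.11.138: descend 1001110110011111000010111000 ; hops seen [H1,H2,H2] ; pick H2
  Q 157.159.11.130: descend 1001110110011111000010111000 ; hops seen [H1,H2,H2] ; pick H2
  + 192.0.0.0/3 (H3) depth=3
  + 0.0.0.0/0 (H2) depth=0
  + 208.218.247.197/32 (H1) depth=32
  + 18.0.0.0/8 (H5) depth=8
  + 208.218.240.0/20 (H3) depth=20
  + 208.208.0.0/12 (H3) depth=12
  + 157.159.11.136/29 (H6) depth=29
  Q 208.208.0.1: descend 110100001101 ; hops seen [H2,H3,H3] ; pick H3
  + 18.110.101.96/28 (H3) depth=28
  + 18.110.101.98/32 (H1) depth=32
  - 18.110.101.98/32 clear@32
  - 18.110.101.96/28 clear@28
  + 202.206.105.176/28 (H5) depth=28
  Q 18.0.140.2: descend 000100100 ; hops seen [H2,H5] ; pick H5
  Q 157.159.11.3: descend 100111011001111100001011 ; hops seen [H2,H2] ; pick H2
  + 157.159.11.0/24 (H1) depth=24
  + 202.192.0.0/12 (H3) depth=12
  Q 157.159.11.9: descend 100111011001111100001011 ; hops seen [H2,H1] ; pick H1
  Q 18.110.101.20: descend 0001001001101110011001010 ; hops seen [H2,H5,H5] ; pick H5
  + 202.206.105.0/24 (H5) depth=24
  - 18.0.0.0/8 clear@8
  + 208.218.247.192/28 (H0) depth=28
  Q 157.159.11.136: descend 10011101100111110000101110001 ; hops seen [H2,H1,H2,H6] ; pick H6
  Q 208.223.142.161: descend 1101000011011 ; hops seen [H2,H3,H3] ; pick H3
  + 0.0.0.0/0 (H3) depth=0
  + 16.0.0.0/5 (H5) depth=5

== LOOKUPS ==
["H1","H2","H2","H3","H5","H2","H1","H5","H6","H3"]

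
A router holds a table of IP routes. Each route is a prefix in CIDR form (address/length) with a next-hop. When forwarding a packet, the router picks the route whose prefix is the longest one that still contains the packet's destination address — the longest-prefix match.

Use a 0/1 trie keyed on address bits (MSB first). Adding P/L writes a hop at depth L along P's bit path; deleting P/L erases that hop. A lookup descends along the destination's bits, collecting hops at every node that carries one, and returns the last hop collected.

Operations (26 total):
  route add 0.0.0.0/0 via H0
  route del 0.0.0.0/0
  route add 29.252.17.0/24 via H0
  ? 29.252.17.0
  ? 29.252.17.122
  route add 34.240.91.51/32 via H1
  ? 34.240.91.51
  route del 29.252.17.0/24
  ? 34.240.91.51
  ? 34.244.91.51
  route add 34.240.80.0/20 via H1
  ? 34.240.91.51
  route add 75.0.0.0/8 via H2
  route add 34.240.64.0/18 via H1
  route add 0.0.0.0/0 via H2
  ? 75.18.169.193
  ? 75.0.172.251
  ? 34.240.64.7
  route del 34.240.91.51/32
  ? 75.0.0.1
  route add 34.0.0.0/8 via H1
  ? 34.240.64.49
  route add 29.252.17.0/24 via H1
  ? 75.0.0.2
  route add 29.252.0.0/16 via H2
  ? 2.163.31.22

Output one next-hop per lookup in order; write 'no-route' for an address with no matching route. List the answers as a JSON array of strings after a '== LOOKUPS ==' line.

Trace:
  + 0.0.0.0/0 (H0) depth=0
  - 0.0.0.0/0 clear@0
  + 29.252.17.0/24 (H0) depth=24
  ? 29.252.17.0  path d0:-→d1:-→d2:-→d3:-→d4:-→d5:-→d6:-→d7:-→d8:-→d9:-→d10:-→d11:-→d12:-→d13:-→d14:-→d15:-→d16:-→d17:-→d18:-→d19:-→d20:-→d21:-→d22:-→d23:-→d24:H0  best=H0
  ? 29.252.17.122  path d0:-→d1:-→d2:-→d3:-→d4:-→d5:-→d6:-→d7:-→d8:-→d9:-→d10:-→d11:-→d12:-→d13:-→d14:-→d15:-→d16:-→d17:-→d18:-→d19:-→d20:-→d21:-→d22:-→d23:-→d24:H0  best=H0
  + 34.240.91.51/32 (H1) depth=32
  ? 34.240.91.51  path d0:-→d1:-→d2:-→d3:-→d4:-→d5:-→d6:-→d7:-→d8:-→d9:-→d10:-→d11:-→d12:-→d13:-→d14:-→d15:-→d16:-→d17:-→d18:-→d19:-→d20:-→d21:-→d22:-→d23:-→d24:-→d25:-→d26:-→d27:-→d28:-→d29:-→d30:-→d31:-→d32:H1  best=H1
  - 29.252.17.0/24 clear@24
  ? 34.240.91.51  path d0:-→d1:-→d2:-→d3:-→d4:-→d5:-→d6:-→d7:-→d8:-→d9:-→d10:-→d11:-→d12:-→d13:-→d14:-→d15:-→d16:-→d17:-→d18:-→d19:-→d20:-→d21:-→d22:-→d23:-→d24:-→d25:-→d26:-→d27:-→d28:-→d29:-→d30:-→d31:-→d32:H1  best=H1
  ? 34.244.91.51  path d0:-→d1:-→d2:-→d3:-→d4:-→d5:-→d6:-→d7:-→d8:-→d9:-→d10:-→d11:-→d12:-→d13:-  best=no-route
  + 34.240.80.0/20 (H1) depth=20
  ? 34.240.91.51  path d0:-→d1:-→d2:-→d3:-→d4:-→d5:-→d6:-→d7:-→d8:-→d9:-→d10:-→d11:-→d12:-→d13:-→d14:-→d15:-→d16:-→d17:-→d18:-→d19:-→d20:H1→d21:-→d22:-→d23:-→d24:-→d25:-→d26:-→d27:-→d28:-→d29:-→d30:-→d31:-→d32:H1  best=H1
  + 75.0.0.0/8 (H2) depth=8
  + 34.240.64.0/18 (H1) depth=18
  + 0.0.0.0/0 (H2) depth=0
  ? 75.18.169.193  path d0:H2→d1:-→d2:-→d3:-→d4:-→d5:-→d6:-→d7:-→d8:H2  best=H2
  ? 75.0.172.251  path d0:H2→d1:-→d2:-→d3:-→d4:-→d5:-→d6:-→d7:-→d8:H2  best=H2
  ? 34.240.64.7  path d0:H2→d1:-→d2:-→d3:-→d4:-→d5:-→d6:-→d7:-→d8:-→d9:-→d10:-→d11:-→d12:-→d13:-→d14:-→d15:-→d16:-→d17:-→d18:H1→d19:-  best=H1
  - 34.240.91.51/32 clear@32
  ? 75.0.0.1  path d0:H2→d1:-→d2:-→d3:-→d4:-→d5:-→d6:-→d7:-→d8:H2  best=H2
  + 34.0.0.0/8 (H1) depth=8
  ? 34.240.64.49  path d0:H2→d1:-→d2:-→d3:-→d4:-→d5:-→d6:-→d7:-→d8:H1→d9:-→d10:-→d11:-→d12:-→d13:-→d14:-→d15:-→d16:-→d17:-→d18:H1→d19:-  best=H1
  + 29.252.17.0/24 (H1) depth=24
  ? 75.0.0.2  path d0:H2→d1:-→d2:-→d3:-→d4:-→d5:-→d6:-→d7:-→d8:H2  best=H2
  + 29.252.0.0/16 (H2) depth=16
  ? 2.163.31.22  path d0:H2→d1:-→d2:-→d3:-  best=H2

== LOOKUPS ==
["H0","H0","H1","H1","no-route","H1","H2","H2","H1","H2","H1","H2","H2"]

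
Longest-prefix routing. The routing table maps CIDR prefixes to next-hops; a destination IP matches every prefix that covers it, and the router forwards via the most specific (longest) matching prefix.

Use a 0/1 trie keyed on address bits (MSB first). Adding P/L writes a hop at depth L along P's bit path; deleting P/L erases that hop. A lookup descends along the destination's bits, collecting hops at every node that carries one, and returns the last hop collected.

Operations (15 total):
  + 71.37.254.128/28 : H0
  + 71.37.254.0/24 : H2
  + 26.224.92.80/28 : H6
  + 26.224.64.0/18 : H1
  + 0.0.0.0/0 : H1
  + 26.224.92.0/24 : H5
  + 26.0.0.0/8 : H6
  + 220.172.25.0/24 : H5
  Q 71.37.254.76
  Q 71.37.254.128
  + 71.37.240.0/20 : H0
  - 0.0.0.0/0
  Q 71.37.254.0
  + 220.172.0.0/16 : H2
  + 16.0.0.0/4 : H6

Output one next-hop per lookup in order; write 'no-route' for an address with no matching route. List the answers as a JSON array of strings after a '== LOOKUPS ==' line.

Process each operation:
  + 71.37.254.128/28 (H0) depth=28
  + 71.37.254.0/24 (H2) depth=24
  + 26.224.92.80/28 (H6) depth=28
  + 26.224.64.0/18 (H1) depth=18
  + 0.0.0.0/0 (H1) depth=0
  + 26.224.92.0/24 (H5) depth=24
  + 26.0.0.0/8 (H6) depth=8
  + 220.172.25.0/24 (H5) depth=24
  ? 71.37.254.76  path d0:H1→d1:-→d2:-→d3:-→d4:-→d5:-→d6:-→d7:-→d8:-→d9:-→d10:-→d11:-→d12:-→d13:-→d14:-→d15:-→d16:-→d17:-→d18:-→d19:-→d20:-→d21:-→d22:-→d23:-→d24:H2  best=H2
  ? 71.37.254.128  path d0:H1→d1:-→d2:-→d3:-→d4:-→d5:-→d6:-→d7:-→d8:-→d9:-→d10:-→d11:-→d12:-→d13:-→d14:-→d15:-→d16:-→d17:-→d18:-→d19:-→d20:-→d21:-→d22:-→d23:-→d24:H2→d25:-→d26:-→d27:-→d28:H0  best=H0
  + 71.37.240.0/20 (H0) depth=20
  del 0.0.0.0/0 (clear depth 0)
  ? 71.37.254.0  path d0:-→d1:-→d2:-→d3:-→d4:-→d5:-→d6:-→d7:-→d8:-→d9:-→d10:-→d11:-→d12:-→d13:-→d14:-→d15:-→d16:-→d17:-→d18:-→d19:-→d20:H0→d21:-→d22:-→d23:-→d24:H2  best=H2
  + 220.172.0.0/16 (H2) depth=16
  + 16.0.0.0/4 (H6) depth=4

== LOOKUPS ==
["H2","H0","H2"]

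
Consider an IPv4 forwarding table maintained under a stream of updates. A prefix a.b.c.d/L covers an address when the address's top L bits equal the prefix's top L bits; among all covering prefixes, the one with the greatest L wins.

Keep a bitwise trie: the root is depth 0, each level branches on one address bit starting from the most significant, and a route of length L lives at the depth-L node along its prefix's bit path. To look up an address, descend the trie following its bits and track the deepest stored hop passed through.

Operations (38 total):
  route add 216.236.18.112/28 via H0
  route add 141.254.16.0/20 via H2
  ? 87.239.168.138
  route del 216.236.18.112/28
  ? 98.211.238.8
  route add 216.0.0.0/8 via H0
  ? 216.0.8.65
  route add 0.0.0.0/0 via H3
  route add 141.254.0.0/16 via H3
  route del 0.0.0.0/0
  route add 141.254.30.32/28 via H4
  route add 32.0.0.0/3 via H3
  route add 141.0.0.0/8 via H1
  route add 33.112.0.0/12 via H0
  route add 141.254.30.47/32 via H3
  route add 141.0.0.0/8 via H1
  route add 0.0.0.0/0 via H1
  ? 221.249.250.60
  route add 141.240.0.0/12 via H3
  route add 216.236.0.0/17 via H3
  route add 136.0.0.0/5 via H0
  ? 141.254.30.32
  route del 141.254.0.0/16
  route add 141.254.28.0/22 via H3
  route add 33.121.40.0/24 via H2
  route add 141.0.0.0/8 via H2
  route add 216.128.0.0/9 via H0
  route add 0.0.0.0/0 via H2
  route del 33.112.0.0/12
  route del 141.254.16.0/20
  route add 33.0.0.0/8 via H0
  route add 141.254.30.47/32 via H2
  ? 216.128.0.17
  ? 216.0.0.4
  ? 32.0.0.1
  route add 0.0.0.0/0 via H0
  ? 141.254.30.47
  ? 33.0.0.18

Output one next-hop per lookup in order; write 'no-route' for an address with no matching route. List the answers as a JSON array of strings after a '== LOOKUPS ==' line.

Process each operation:
  + 216.236.18.112/28 (H0) depth=28
  + 141.254.16.0/20 (H2) depth=20
  ? 87.239.168.138  path d0:-  best=no-route
  del 216.236.18.112/28 (clear depth 28)
  ? 98.211.238.8  path d0:-  best=no-route
  + 216.0.0.0/8 (H0) depth=8
  ? 216.0.8.65  path d0:-→d1:-→d2:-→d3:-→d4:-→d5:-→d6:-→d7:-→d8:H0  best=H0
  + 0.0.0.0/0 (H3) depth=0
  + 141.254.0.0/16 (H3) depth=16
  del 0.0.0.0/0 (clear depth 0)
  + 141.254.30.32/28 (H4) depth=28
  + 32.0.0.0/3 (H3) depth=3
  + 141.0.0.0/8 (H1) depth=8
  + 33.112.0.0/12 (H0) depth=12
  + 141.254.30.47/32 (H3) depth=32
  + 141.0.0.0/8 (H1) depth=8
  + 0.0.0.0/0 (H1) depth=0
  ? 221.249.250.60  path d0:H1→d1:-→d2:-→d3:-→d4:-→d5:-  best=H1
  + 141.240.0.0/12 (H3) depth=12
  + 216.236.0.0/17 (H3) depth=17
  + 136.0.0.0/5 (H0) depth=5
  ? 141.254.30.32  path d0:H1→d1:-→d2:-→d3:-→d4:-→d5:H0→d6:-→d7:-→d8:H1→d9:-→d10:-→d11:-→d12:H3→d13:-→d14:-→d15:-→d16:H3→d17:-→d18:-→d19:-→d20:H2→d21:-→d22:-→d23:-→d24:-→d25:-→d26:-→d27:-→d28:H4  best=H4
  del 141.254.0.0/16 (clear depth 16)
  + 141.254.28.0/22 (H3) depth=22
  + 33.121.40.0/24 (H2) depth=24
  + 141.0.0.0/8 (H2) depth=8
  + 216.128.0.0/9 (H0) depth=9
  + 0.0.0.0/0 (H2) depth=0
  del 33.112.0.0/12 (clear depth 12)
  del 141.254.16.0/20 (clear depth 20)
  + 33.0.0.0/8 (H0) depth=8
  + 141.254.30.47/32 (H2) depth=32
  ? 216.128.0.17  path d0:H2→d1:-→d2:-→d3:-→d4:-→d5:-→d6:-→d7:-→d8:H0→d9:H0  best=H0
  ? 216.0.0.4  path d0:H2→d1:-→d2:-→d3:-→d4:-→d5:-→d6:-→d7:-→d8:H0  best=H0
  ? 32.0.0.1  path d0:H2→d1:-→d2:-→d3:H3→d4:-→d5:-→d6:-→d7:-  best=H3
  + 0.0.0.0/0 (H0) depth=0
  ? 141.254.30.47  path d0:H0→d1:-→d2:-→d3:-→d4:-→d5:H0→d6:-→d7:-→d8:H2→d9:-→d10:-→d11:-→d12:H3→d13:-→d14:-→d15:-→d16:-→d17:-→d18:-→d19:-→d20:-→d21:-→d22:H3→d23:-→d24:-→d25:-→d26:-→d27:-→d28:H4→d29:-→d30:-→d31:-→d32:H2  best=H2
  ? 33.0.0.18  path d0:H0→d1:-→d2:-→d3:H3→d4:-→d5:-→d6:-→d7:-→d8:H0→d9:-  best=H0

== LOOKUPS ==
["no-route","no-route","H0","H1","H4","H0","H0","H3","H2","H0"]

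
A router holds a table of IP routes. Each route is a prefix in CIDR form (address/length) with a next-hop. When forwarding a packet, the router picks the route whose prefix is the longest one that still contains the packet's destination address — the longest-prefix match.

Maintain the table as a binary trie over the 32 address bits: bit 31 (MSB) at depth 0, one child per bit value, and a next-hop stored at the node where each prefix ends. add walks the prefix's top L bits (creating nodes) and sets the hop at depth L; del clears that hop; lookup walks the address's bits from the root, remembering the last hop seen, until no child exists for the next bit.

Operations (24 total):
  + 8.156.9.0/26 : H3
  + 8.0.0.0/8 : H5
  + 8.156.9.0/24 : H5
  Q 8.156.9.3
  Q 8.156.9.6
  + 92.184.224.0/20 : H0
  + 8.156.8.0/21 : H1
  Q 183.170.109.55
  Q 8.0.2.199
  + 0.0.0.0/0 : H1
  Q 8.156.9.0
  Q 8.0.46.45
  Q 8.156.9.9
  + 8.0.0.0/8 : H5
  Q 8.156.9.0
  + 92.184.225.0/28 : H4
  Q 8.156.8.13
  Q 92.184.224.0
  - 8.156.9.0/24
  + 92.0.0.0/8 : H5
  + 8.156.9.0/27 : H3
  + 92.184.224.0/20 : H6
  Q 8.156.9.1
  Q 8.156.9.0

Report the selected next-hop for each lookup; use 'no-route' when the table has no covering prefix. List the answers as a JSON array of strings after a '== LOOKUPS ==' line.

Process each operation:
  add 8.156.9.0/26 -> H3 at depth 26
  add 8.0.0.0/8 -> H5 at depth 8
  add 8.156.9.0/24 -> H5 at depth 24
  ? 8.156.9.3  path d0:-→d1:-→d2:-→d3:-→d4:-→d5:-→d6:-→d7:-→d8:H5→d9:-→d10:-→d11:-→d12:-→d13:-→d14:-→d15:-→d16:-→d17:-→d18:-→d19:-→d20:-→d21:-→d22:-→d23:-→d24:H5→d25:-→d26:H3  best=H3
  ? 8.156.9.6  path d0:-→d1:-→d2:-→d3:-→d4:-→d5:-→d6:-→d7:-→d8:H5→d9:-→d10:-→d11:-→d12:-→d13:-→d14:-→d15:-→d16:-→d17:-→d18:-→d19:-→d20:-→d21:-→d22:-→d23:-→d24:H5→d25:-→d26:H3  best=H3
  add 92.184.224.0/20 -> H0 at depth 20
  add 8.156.8.0/21 -> H1 at depth 21
  ? 183.170.109.55  path d0:-  best=no-route
  ? 8.0.2.199  path d0:-→d1:-→d2:-→d3:-→d4:-→d5:-→d6:-→d7:-→d8:H5  best=H5
  add 0.0.0.0/0 -> H1 at depth 0
  ? 8.156.9.0  path d0:H1→d1:-→d2:-→d3:-→d4:-→d5:-→d6:-→d7:-→d8:H5→d9:-→d10:-→d11:-→d12:-→d13:-→d14:-→d15:-→d16:-→d17:-→d18:-→d19:-→d20:-→d21:H1→d22:-→d23:-→d24:H5→d25:-→d26:H3  best=H3
  ? 8.0.46.45  path d0:H1→d1:-→d2:-→d3:-→d4:-→d5:-→d6:-→d7:-→d8:H5  best=H5
  ? 8.156.9.9  path d0:H1→d1:-→d2:-→d3:-→d4:-→d5:-→d6:-→d7:-→d8:H5→d9:-→d10:-→d11:-→d12:-→d13:-→d14:-→d15:-→d16:-→d17:-→d18:-→d19:-→d20:-→d21:H1→d22:-→d23:-→d24:H5→d25:-→d26:H3  best=H3
  add 8.0.0.0/8 -> H5 at depth 8
  ? 8.156.9.0  path d0:H1→d1:-→d2:-→d3:-→d4:-→d5:-→d6:-→d7:-→d8:H5→d9:-→d10:-→d11:-→d12:-→d13:-→d14:-→d15:-→d16:-→d17:-→d18:-→d19:-→d20:-→d21:H1→d22:-→d23:-→d24:H5→d25:-→d26:H3  best=H3
  add 92.184.225.0/28 -> H4 at depth 28
  ? 8.156.8.13  path d0:H1→d1:-→d2:-→d3:-→d4:-→d5:-→d6:-→d7:-→d8:H5→d9:-→d10:-→d11:-→d12:-→d13:-→d14:-→d15:-→d16:-→d17:-→d18:-→d19:-→d20:-→d21:H1→d22:-→d23:-  best=H1
  ? 92.184.224.0  path d0:H1→d1:-→d2:-→d3:-→d4:-→d5:-→d6:-→d7:-→d8:-→d9:-→d10:-→d11:-→d12:-→d13:-→d14:-→d15:-→d16:-→d17:-→d18:-→d19:-→d20:H0→d21:-→d22:-→d23:-  best=H0
  - 8.156.9.0/24 clear@24
  add 92.0.0.0/8 -> H5 at depth 8
  add 8.156.9.0/27 -> H3 at depth 27
  add 92.184.224.0/20 -> H6 at depth 20
  ? 8.156.9.1  path d0:H1→d1:-→d2:-→d3:-→d4:-→d5:-→d6:-→d7:-→d8:H5→d9:-→d10:-→d11:-→d12:-→d13:-→d14:-→d15:-→d16:-→d17:-→d18:-→d19:-→d20:-→d21:H1→d22:-→d23:-→d24:-→d25:-→d26:H3→d27:H3  best=H3
  ? 8.156.9.0  path d0:H1→d1:-→d2:-→d3:-→d4:-→d5:-→d6:-→d7:-→d8:H5→d9:-→d10:-→d11:-→d12:-→d13:-→d14:-→d15:-→d16:-→d17:-→d18:-→d19:-→d20:-→d21:H1→d22:-→d23:-→d24:-→d25:-→d26:H3→d27:H3  best=H3

== LOOKUPS ==
["H3","H3","no-route","H5","H3","H5","H3","H3","H1","H0","H3","H3"]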